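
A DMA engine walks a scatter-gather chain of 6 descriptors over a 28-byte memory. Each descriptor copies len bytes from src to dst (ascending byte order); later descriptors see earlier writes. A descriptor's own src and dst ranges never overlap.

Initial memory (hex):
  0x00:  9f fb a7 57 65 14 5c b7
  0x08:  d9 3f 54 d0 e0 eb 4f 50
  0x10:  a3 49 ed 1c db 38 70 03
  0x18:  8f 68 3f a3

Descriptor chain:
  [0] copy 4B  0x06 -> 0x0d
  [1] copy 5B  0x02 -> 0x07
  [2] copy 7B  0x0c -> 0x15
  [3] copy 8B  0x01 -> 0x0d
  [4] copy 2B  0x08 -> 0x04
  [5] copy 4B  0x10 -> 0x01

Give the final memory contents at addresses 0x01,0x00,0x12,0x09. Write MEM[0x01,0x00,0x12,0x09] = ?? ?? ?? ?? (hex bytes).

#0 dst[0x0d+4] := {0x5c,0xb7,0xd9,0x3f}
#1 dst[0x07+5] := {0xa7,0x57,0x65,0x14,0x5c}
#2 dst[0x15+7] := {0xe0,0x5c,0xb7,0xd9,0x3f,0x49,0xed}
#3 dst[0x0d+8] := {0xfb,0xa7,0x57,0x65,0x14,0x5c,0xa7,0x57}
#4 dst[0x04+2] := {0x57,0x65}
#5 dst[0x01+4] := {0x65,0x14,0x5c,0xa7}
query mem[0x01]=0x65, mem[0x00]=0x9f, mem[0x12]=0x5c, mem[0x09]=0x65

MEM[0x01,0x00,0x12,0x09] = 65 9f 5c 65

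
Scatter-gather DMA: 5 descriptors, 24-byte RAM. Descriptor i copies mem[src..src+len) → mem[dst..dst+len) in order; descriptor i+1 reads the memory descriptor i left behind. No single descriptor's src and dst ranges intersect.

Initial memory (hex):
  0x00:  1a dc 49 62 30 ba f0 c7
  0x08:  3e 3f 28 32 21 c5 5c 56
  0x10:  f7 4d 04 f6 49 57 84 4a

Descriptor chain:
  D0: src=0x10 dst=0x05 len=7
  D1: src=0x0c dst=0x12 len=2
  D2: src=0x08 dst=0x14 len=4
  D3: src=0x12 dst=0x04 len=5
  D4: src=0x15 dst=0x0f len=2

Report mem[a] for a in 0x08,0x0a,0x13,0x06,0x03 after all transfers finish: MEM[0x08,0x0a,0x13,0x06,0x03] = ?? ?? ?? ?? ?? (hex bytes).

MEM[0x08,0x0a,0x13,0x06,0x03] = 57 57 c5 f6 62

  after D0: wrote 7B at 0x05 = f74d04f6495784
  after D1: wrote 2B at 0x12 = 21c5
  after D2: wrote 4B at 0x14 = f6495784
  after D3: wrote 5B at 0x04 = 21c5f64957
  after D4: wrote 2B at 0x0f = 4957
query mem[0x08]=0x57, mem[0x0a]=0x57, mem[0x13]=0xc5, mem[0x06]=0xf6, mem[0x03]=0x62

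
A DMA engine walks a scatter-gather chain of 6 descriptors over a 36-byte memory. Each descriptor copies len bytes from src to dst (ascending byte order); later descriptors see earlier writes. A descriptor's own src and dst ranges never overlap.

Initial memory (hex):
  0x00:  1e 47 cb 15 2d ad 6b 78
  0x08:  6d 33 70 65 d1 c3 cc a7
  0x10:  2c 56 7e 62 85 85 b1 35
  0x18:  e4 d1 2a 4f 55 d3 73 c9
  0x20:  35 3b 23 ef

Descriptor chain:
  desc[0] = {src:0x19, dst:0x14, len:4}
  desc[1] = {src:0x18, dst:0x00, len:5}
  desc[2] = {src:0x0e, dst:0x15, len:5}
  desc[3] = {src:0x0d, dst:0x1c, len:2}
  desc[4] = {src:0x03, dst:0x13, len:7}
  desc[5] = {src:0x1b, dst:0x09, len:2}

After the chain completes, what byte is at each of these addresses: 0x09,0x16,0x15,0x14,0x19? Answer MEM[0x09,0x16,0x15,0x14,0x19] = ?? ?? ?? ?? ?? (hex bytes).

[0] 0x19->0x14 len=4 : d1 2a 4f 55
[1] 0x18->0x00 len=5 : e4 d1 2a 4f 55
[2] 0x0e->0x15 len=5 : cc a7 2c 56 7e
[3] 0x0d->0x1c len=2 : c3 cc
[4] 0x03->0x13 len=7 : 4f 55 ad 6b 78 6d 33
[5] 0x1b->0x09 len=2 : 4f c3
query mem[0x09]=0x4f, mem[0x16]=0x6b, mem[0x15]=0xad, mem[0x14]=0x55, mem[0x19]=0x33

MEM[0x09,0x16,0x15,0x14,0x19] = 4f 6b ad 55 33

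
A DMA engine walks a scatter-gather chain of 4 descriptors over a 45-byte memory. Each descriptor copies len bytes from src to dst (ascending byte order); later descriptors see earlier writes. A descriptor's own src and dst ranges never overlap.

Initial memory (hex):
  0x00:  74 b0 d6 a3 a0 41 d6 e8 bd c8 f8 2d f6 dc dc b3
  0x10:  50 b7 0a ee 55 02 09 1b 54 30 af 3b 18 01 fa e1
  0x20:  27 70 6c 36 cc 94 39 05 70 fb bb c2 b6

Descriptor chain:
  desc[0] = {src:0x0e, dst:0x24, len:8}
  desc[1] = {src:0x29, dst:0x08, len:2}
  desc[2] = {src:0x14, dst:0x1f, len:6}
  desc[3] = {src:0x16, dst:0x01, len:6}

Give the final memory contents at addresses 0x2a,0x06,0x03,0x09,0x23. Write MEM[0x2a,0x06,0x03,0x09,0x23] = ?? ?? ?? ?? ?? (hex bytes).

MEM[0x2a,0x06,0x03,0x09,0x23] = 55 3b 54 55 54

[0] 0x0e->0x24 len=8 : dc b3 50 b7 0a ee 55 02
[1] 0x29->0x08 len=2 : ee 55
[2] 0x14->0x1f len=6 : 55 02 09 1b 54 30
[3] 0x16->0x01 len=6 : 09 1b 54 30 af 3b
query mem[0x2a]=0x55, mem[0x06]=0x3b, mem[0x03]=0x54, mem[0x09]=0x55, mem[0x23]=0x54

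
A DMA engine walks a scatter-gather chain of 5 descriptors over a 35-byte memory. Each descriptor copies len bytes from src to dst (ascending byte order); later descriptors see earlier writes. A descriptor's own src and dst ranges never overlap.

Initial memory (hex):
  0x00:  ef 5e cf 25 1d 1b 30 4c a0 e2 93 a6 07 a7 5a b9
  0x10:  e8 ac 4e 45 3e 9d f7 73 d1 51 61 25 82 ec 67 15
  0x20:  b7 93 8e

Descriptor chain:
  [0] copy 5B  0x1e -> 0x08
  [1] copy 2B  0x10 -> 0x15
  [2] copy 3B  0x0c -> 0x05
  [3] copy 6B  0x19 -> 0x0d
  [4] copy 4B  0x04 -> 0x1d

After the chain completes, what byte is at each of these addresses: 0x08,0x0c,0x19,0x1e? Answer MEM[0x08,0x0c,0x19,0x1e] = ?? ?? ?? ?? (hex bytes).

MEM[0x08,0x0c,0x19,0x1e] = 67 8e 51 8e

[0] 0x1e->0x08 len=5 : 67 15 b7 93 8e
[1] 0x10->0x15 len=2 : e8 ac
[2] 0x0c->0x05 len=3 : 8e a7 5a
[3] 0x19->0x0d len=6 : 51 61 25 82 ec 67
[4] 0x04->0x1d len=4 : 1d 8e a7 5a
query mem[0x08]=0x67, mem[0x0c]=0x8e, mem[0x19]=0x51, mem[0x1e]=0x8e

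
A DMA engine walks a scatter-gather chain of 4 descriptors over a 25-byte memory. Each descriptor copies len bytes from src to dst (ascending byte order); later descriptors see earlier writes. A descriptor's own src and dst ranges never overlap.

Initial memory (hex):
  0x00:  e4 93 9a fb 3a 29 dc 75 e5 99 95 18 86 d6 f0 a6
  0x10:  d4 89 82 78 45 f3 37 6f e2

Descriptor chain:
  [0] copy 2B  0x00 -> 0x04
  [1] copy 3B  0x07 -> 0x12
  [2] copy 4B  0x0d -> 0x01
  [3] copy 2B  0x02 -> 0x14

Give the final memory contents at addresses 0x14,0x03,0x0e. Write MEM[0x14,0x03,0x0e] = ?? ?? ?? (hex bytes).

MEM[0x14,0x03,0x0e] = f0 a6 f0

#0 dst[0x04+2] := {0xe4,0x93}
#1 dst[0x12+3] := {0x75,0xe5,0x99}
#2 dst[0x01+4] := {0xd6,0xf0,0xa6,0xd4}
#3 dst[0x14+2] := {0xf0,0xa6}
query mem[0x14]=0xf0, mem[0x03]=0xa6, mem[0x0e]=0xf0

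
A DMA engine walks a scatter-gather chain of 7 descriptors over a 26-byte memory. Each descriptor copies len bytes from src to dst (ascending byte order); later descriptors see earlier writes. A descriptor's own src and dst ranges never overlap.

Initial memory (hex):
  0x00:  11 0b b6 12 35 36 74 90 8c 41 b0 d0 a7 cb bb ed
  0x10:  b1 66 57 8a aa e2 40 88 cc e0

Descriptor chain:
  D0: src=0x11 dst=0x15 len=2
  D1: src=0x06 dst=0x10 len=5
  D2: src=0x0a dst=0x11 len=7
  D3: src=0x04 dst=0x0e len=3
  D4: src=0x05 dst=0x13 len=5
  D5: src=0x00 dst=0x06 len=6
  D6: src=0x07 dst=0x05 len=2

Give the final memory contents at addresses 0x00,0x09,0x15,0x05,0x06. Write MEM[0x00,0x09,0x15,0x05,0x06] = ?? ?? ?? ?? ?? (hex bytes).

[0] 0x11->0x15 len=2 : 66 57
[1] 0x06->0x10 len=5 : 74 90 8c 41 b0
[2] 0x0a->0x11 len=7 : b0 d0 a7 cb bb ed 74
[3] 0x04->0x0e len=3 : 35 36 74
[4] 0x05->0x13 len=5 : 36 74 90 8c 41
[5] 0x00->0x06 len=6 : 11 0b b6 12 35 36
[6] 0x07->0x05 len=2 : 0b b6
query mem[0x00]=0x11, mem[0x09]=0x12, mem[0x15]=0x90, mem[0x05]=0x0b, mem[0x06]=0xb6

MEM[0x00,0x09,0x15,0x05,0x06] = 11 12 90 0b b6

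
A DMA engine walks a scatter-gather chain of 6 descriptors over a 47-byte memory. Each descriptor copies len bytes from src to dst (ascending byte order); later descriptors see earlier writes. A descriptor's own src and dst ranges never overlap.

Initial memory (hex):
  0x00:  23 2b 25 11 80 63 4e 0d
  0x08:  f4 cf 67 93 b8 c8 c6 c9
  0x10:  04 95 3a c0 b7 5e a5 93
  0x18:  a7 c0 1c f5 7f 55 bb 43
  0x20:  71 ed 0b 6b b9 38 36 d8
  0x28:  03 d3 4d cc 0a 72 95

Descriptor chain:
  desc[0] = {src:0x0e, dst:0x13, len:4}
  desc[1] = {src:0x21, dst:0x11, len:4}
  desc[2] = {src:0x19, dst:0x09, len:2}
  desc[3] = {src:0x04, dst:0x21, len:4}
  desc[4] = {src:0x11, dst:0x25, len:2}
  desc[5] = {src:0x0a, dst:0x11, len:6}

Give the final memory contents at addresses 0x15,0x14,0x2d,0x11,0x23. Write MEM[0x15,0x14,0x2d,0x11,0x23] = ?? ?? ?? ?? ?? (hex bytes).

MEM[0x15,0x14,0x2d,0x11,0x23] = c6 c8 72 1c 4e

  after D0: wrote 4B at 0x13 = c6c90495
  after D1: wrote 4B at 0x11 = ed0b6bb9
  after D2: wrote 2B at 0x09 = c01c
  after D3: wrote 4B at 0x21 = 80634e0d
  after D4: wrote 2B at 0x25 = ed0b
  after D5: wrote 6B at 0x11 = 1c93b8c8c6c9
query mem[0x15]=0xc6, mem[0x14]=0xc8, mem[0x2d]=0x72, mem[0x11]=0x1c, mem[0x23]=0x4e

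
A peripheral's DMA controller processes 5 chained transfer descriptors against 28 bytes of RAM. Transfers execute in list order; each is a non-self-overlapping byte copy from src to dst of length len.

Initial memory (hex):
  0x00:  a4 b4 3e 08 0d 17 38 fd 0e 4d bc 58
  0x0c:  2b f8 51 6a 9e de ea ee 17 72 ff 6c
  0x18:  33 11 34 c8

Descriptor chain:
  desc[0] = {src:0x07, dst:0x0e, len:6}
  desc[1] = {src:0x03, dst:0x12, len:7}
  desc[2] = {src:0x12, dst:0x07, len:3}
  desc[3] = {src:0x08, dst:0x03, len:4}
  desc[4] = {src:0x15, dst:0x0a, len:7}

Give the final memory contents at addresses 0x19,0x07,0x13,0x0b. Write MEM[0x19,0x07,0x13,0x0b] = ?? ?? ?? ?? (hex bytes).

MEM[0x19,0x07,0x13,0x0b] = 11 08 0d fd

  after D0: wrote 6B at 0x0e = fd0e4dbc582b
  after D1: wrote 7B at 0x12 = 080d1738fd0e4d
  after D2: wrote 3B at 0x07 = 080d17
  after D3: wrote 4B at 0x03 = 0d17bc58
  after D4: wrote 7B at 0x0a = 38fd0e4d1134c8
query mem[0x19]=0x11, mem[0x07]=0x08, mem[0x13]=0x0d, mem[0x0b]=0xfd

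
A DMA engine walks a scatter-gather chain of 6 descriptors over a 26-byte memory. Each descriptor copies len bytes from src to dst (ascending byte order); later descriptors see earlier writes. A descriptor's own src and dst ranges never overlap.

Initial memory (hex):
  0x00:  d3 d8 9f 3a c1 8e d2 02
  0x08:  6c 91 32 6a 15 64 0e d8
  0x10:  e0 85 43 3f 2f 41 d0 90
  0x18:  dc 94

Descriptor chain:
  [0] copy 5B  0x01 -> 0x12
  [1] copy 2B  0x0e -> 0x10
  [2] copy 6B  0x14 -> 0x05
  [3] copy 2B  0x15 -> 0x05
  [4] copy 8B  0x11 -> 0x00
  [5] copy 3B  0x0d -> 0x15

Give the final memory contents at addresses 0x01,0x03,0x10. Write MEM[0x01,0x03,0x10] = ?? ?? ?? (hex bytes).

MEM[0x01,0x03,0x10] = d8 3a 0e

  after D0: wrote 5B at 0x12 = d89f3ac18e
  after D1: wrote 2B at 0x10 = 0ed8
  after D2: wrote 6B at 0x05 = 3ac18e90dc94
  after D3: wrote 2B at 0x05 = c18e
  after D4: wrote 8B at 0x00 = d8d89f3ac18e90dc
  after D5: wrote 3B at 0x15 = 640ed8
query mem[0x01]=0xd8, mem[0x03]=0x3a, mem[0x10]=0x0e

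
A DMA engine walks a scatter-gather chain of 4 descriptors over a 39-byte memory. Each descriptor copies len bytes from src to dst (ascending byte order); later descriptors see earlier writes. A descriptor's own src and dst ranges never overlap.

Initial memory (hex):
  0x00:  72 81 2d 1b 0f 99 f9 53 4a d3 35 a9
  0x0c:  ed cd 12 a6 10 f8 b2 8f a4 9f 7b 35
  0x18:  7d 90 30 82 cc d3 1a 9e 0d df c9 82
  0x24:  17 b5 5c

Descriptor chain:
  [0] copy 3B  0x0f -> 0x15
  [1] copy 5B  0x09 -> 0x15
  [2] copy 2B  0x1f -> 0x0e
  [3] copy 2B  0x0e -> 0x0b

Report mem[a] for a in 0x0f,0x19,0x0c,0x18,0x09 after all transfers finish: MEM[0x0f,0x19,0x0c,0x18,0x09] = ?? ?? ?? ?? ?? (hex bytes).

[0] 0x0f->0x15 len=3 : a6 10 f8
[1] 0x09->0x15 len=5 : d3 35 a9 ed cd
[2] 0x1f->0x0e len=2 : 9e 0d
[3] 0x0e->0x0b len=2 : 9e 0d
query mem[0x0f]=0x0d, mem[0x19]=0xcd, mem[0x0c]=0x0d, mem[0x18]=0xed, mem[0x09]=0xd3

MEM[0x0f,0x19,0x0c,0x18,0x09] = 0d cd 0d ed d3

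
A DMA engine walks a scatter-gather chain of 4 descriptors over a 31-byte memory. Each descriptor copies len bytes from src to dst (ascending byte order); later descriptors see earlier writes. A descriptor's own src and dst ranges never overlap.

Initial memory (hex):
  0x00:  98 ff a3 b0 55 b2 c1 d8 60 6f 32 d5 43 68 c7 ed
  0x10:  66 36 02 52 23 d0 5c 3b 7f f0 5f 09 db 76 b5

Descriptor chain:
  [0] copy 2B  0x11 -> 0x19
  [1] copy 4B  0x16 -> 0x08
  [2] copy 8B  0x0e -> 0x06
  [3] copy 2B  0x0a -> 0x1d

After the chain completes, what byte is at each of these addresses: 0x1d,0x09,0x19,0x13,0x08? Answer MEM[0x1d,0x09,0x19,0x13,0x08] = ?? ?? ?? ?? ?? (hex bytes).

  after D0: wrote 2B at 0x19 = 3602
  after D1: wrote 4B at 0x08 = 5c3b7f36
  after D2: wrote 8B at 0x06 = c7ed6636025223d0
  after D3: wrote 2B at 0x1d = 0252
query mem[0x1d]=0x02, mem[0x09]=0x36, mem[0x19]=0x36, mem[0x13]=0x52, mem[0x08]=0x66

MEM[0x1d,0x09,0x19,0x13,0x08] = 02 36 36 52 66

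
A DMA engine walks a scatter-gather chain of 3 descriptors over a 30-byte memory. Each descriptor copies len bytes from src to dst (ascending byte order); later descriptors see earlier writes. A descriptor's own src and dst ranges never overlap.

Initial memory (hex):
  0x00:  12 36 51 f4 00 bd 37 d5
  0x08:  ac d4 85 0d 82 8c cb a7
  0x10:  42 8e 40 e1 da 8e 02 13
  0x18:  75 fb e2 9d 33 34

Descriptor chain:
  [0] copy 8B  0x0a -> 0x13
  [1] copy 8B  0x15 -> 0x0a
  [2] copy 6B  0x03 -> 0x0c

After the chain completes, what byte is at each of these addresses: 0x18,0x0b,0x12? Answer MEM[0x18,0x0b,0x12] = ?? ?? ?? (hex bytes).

MEM[0x18,0x0b,0x12] = a7 8c 40

[0] 0x0a->0x13 len=8 : 85 0d 82 8c cb a7 42 8e
[1] 0x15->0x0a len=8 : 82 8c cb a7 42 8e 9d 33
[2] 0x03->0x0c len=6 : f4 00 bd 37 d5 ac
query mem[0x18]=0xa7, mem[0x0b]=0x8c, mem[0x12]=0x40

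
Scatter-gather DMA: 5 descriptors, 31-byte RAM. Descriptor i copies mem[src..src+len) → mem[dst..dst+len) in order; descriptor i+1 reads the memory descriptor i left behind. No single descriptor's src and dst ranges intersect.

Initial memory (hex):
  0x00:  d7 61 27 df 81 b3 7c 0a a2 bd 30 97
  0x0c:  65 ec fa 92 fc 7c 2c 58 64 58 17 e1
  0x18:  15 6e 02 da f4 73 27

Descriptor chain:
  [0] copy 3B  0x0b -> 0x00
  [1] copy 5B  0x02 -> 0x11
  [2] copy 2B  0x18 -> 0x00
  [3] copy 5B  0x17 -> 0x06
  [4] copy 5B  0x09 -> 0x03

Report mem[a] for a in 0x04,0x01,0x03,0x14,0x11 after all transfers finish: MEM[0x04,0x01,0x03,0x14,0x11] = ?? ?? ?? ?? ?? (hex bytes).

[0] 0x0b->0x00 len=3 : 97 65 ec
[1] 0x02->0x11 len=5 : ec df 81 b3 7c
[2] 0x18->0x00 len=2 : 15 6e
[3] 0x17->0x06 len=5 : e1 15 6e 02 da
[4] 0x09->0x03 len=5 : 02 da 97 65 ec
query mem[0x04]=0xda, mem[0x01]=0x6e, mem[0x03]=0x02, mem[0x14]=0xb3, mem[0x11]=0xec

MEM[0x04,0x01,0x03,0x14,0x11] = da 6e 02 b3 ec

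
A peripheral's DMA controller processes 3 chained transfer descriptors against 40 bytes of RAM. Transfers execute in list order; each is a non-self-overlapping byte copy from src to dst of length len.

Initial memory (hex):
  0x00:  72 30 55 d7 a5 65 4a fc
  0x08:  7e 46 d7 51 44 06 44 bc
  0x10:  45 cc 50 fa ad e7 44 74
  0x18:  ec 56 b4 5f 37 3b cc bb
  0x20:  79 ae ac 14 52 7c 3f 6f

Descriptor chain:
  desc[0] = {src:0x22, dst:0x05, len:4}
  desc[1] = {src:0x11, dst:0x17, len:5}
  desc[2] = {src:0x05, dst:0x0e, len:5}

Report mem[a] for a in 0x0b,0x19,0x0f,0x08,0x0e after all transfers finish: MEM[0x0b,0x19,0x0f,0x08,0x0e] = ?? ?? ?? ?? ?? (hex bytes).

#0 dst[0x05+4] := {0xac,0x14,0x52,0x7c}
#1 dst[0x17+5] := {0xcc,0x50,0xfa,0xad,0xe7}
#2 dst[0x0e+5] := {0xac,0x14,0x52,0x7c,0x46}
query mem[0x0b]=0x51, mem[0x19]=0xfa, mem[0x0f]=0x14, mem[0x08]=0x7c, mem[0x0e]=0xac

MEM[0x0b,0x19,0x0f,0x08,0x0e] = 51 fa 14 7c ac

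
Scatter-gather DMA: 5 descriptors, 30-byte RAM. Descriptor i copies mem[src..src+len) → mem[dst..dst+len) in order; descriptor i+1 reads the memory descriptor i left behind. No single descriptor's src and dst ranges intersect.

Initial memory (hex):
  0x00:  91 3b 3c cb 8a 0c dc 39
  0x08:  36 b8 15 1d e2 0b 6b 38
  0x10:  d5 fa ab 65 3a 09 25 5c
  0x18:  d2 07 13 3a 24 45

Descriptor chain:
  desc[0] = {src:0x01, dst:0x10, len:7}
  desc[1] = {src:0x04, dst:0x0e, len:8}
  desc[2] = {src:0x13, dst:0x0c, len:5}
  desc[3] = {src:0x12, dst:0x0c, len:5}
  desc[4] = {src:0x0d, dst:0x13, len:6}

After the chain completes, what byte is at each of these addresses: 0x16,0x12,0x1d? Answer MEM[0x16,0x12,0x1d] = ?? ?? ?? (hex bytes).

MEM[0x16,0x12,0x1d] = 39 36 45

  after D0: wrote 7B at 0x10 = 3b3ccb8a0cdc39
  after D1: wrote 8B at 0x0e = 8a0cdc3936b8151d
  after D2: wrote 5B at 0x0c = b8151d395c
  after D3: wrote 5B at 0x0c = 36b8151d39
  after D4: wrote 6B at 0x13 = b8151d393936
query mem[0x16]=0x39, mem[0x12]=0x36, mem[0x1d]=0x45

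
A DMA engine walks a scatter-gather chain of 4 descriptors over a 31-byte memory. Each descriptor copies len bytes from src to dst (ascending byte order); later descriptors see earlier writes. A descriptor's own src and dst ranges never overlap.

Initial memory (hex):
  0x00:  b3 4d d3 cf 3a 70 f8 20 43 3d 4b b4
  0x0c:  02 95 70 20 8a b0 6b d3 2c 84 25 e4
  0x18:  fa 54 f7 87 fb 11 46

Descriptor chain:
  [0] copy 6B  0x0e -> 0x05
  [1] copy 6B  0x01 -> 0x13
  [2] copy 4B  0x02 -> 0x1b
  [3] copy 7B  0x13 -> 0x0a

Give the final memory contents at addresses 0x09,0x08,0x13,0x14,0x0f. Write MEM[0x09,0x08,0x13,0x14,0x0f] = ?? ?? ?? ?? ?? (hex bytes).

[0] 0x0e->0x05 len=6 : 70 20 8a b0 6b d3
[1] 0x01->0x13 len=6 : 4d d3 cf 3a 70 20
[2] 0x02->0x1b len=4 : d3 cf 3a 70
[3] 0x13->0x0a len=7 : 4d d3 cf 3a 70 20 54
query mem[0x09]=0x6b, mem[0x08]=0xb0, mem[0x13]=0x4d, mem[0x14]=0xd3, mem[0x0f]=0x20

MEM[0x09,0x08,0x13,0x14,0x0f] = 6b b0 4d d3 20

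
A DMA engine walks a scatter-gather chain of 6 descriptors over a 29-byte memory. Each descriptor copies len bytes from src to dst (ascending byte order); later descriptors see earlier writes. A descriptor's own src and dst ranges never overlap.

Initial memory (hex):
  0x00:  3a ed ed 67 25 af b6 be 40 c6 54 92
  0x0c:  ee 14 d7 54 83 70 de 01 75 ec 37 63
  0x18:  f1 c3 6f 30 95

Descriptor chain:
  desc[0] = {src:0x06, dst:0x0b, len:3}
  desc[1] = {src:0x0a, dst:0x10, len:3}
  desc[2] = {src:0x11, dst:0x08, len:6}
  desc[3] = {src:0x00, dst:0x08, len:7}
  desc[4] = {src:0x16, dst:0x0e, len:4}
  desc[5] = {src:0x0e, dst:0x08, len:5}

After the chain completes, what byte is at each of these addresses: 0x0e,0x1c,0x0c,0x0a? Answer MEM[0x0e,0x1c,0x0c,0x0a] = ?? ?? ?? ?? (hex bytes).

D0: mem[0x0b..0x0d] <- [b6 be 40]
D1: mem[0x10..0x12] <- [54 b6 be]
D2: mem[0x08..0x0d] <- [b6 be 01 75 ec 37]
D3: mem[0x08..0x0e] <- [3a ed ed 67 25 af b6]
D4: mem[0x0e..0x11] <- [37 63 f1 c3]
D5: mem[0x08..0x0c] <- [37 63 f1 c3 be]
query mem[0x0e]=0x37, mem[0x1c]=0x95, mem[0x0c]=0xbe, mem[0x0a]=0xf1

MEM[0x0e,0x1c,0x0c,0x0a] = 37 95 be f1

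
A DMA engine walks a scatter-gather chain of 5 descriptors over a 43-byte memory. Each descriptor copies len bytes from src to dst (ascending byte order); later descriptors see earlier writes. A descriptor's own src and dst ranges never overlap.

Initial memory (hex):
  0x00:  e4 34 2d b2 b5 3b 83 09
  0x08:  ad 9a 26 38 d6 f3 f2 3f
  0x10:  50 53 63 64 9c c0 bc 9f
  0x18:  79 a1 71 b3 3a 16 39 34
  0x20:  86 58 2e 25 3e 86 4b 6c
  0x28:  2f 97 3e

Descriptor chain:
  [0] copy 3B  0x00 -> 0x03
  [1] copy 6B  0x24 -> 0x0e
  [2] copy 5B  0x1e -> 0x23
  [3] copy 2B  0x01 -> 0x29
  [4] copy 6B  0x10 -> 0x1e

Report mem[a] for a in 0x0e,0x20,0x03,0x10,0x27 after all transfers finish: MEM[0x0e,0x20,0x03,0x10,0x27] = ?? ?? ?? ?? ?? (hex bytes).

  after D0: wrote 3B at 0x03 = e4342d
  after D1: wrote 6B at 0x0e = 3e864b6c2f97
  after D2: wrote 5B at 0x23 = 393486582e
  after D3: wrote 2B at 0x29 = 342d
  after D4: wrote 6B at 0x1e = 4b6c2f979cc0
query mem[0x0e]=0x3e, mem[0x20]=0x2f, mem[0x03]=0xe4, mem[0x10]=0x4b, mem[0x27]=0x2e

MEM[0x0e,0x20,0x03,0x10,0x27] = 3e 2f e4 4b 2e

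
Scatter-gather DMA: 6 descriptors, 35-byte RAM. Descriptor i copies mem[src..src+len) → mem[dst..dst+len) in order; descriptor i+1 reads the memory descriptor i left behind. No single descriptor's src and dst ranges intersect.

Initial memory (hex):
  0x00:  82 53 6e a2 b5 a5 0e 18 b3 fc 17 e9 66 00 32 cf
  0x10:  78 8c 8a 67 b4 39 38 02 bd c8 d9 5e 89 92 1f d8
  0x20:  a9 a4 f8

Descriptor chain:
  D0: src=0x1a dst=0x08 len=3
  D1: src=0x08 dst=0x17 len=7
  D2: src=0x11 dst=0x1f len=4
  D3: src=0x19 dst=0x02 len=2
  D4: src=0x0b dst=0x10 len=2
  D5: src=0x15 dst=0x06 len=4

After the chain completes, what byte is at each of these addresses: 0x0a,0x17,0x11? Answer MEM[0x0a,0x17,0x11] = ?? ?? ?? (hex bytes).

  after D0: wrote 3B at 0x08 = d95e89
  after D1: wrote 7B at 0x17 = d95e89e9660032
  after D2: wrote 4B at 0x1f = 8c8a67b4
  after D3: wrote 2B at 0x02 = 89e9
  after D4: wrote 2B at 0x10 = e966
  after D5: wrote 4B at 0x06 = 3938d95e
query mem[0x0a]=0x89, mem[0x17]=0xd9, mem[0x11]=0x66

MEM[0x0a,0x17,0x11] = 89 d9 66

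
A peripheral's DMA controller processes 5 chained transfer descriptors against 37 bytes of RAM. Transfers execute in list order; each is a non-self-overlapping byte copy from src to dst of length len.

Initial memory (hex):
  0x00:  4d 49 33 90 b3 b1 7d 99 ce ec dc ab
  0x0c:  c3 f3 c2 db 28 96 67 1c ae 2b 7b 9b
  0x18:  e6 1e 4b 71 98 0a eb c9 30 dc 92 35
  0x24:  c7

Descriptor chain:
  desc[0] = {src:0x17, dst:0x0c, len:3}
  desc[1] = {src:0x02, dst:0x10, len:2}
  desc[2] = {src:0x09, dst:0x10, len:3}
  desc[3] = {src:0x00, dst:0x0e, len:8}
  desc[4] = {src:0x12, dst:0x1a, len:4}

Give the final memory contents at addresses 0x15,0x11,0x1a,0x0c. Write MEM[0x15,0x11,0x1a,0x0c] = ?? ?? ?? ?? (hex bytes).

#0 dst[0x0c+3] := {0x9b,0xe6,0x1e}
#1 dst[0x10+2] := {0x33,0x90}
#2 dst[0x10+3] := {0xec,0xdc,0xab}
#3 dst[0x0e+8] := {0x4d,0x49,0x33,0x90,0xb3,0xb1,0x7d,0x99}
#4 dst[0x1a+4] := {0xb3,0xb1,0x7d,0x99}
query mem[0x15]=0x99, mem[0x11]=0x90, mem[0x1a]=0xb3, mem[0x0c]=0x9b

MEM[0x15,0x11,0x1a,0x0c] = 99 90 b3 9b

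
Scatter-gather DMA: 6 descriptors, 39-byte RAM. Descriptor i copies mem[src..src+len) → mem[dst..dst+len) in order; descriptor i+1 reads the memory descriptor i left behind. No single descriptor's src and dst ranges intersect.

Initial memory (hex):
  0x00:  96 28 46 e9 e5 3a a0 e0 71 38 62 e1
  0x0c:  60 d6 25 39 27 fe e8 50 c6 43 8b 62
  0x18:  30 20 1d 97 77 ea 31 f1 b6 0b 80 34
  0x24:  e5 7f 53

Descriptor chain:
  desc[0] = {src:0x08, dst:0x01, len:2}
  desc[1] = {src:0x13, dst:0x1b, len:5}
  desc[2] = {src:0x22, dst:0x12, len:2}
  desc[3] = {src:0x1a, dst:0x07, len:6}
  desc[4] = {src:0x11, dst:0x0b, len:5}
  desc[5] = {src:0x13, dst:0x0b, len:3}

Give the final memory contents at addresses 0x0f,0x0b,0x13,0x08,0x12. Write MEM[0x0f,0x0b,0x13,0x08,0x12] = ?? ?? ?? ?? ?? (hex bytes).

MEM[0x0f,0x0b,0x13,0x08,0x12] = 43 34 34 50 80

[0] 0x08->0x01 len=2 : 71 38
[1] 0x13->0x1b len=5 : 50 c6 43 8b 62
[2] 0x22->0x12 len=2 : 80 34
[3] 0x1a->0x07 len=6 : 1d 50 c6 43 8b 62
[4] 0x11->0x0b len=5 : fe 80 34 c6 43
[5] 0x13->0x0b len=3 : 34 c6 43
query mem[0x0f]=0x43, mem[0x0b]=0x34, mem[0x13]=0x34, mem[0x08]=0x50, mem[0x12]=0x80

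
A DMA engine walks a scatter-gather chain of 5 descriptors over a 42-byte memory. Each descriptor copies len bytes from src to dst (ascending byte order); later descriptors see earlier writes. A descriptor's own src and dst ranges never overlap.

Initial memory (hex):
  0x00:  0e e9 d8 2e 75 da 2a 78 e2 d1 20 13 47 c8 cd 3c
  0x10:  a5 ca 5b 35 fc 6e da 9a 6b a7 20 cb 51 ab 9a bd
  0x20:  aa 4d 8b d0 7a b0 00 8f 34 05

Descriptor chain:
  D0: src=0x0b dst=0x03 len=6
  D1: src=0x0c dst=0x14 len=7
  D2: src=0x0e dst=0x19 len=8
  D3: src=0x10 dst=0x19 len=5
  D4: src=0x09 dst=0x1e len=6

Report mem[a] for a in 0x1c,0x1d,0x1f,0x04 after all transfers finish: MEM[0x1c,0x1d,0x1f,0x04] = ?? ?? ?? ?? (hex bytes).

D0: mem[0x03..0x08] <- [13 47 c8 cd 3c a5]
D1: mem[0x14..0x1a] <- [47 c8 cd 3c a5 ca 5b]
D2: mem[0x19..0x20] <- [cd 3c a5 ca 5b 35 47 c8]
D3: mem[0x19..0x1d] <- [a5 ca 5b 35 47]
D4: mem[0x1e..0x23] <- [d1 20 13 47 c8 cd]
query mem[0x1c]=0x35, mem[0x1d]=0x47, mem[0x1f]=0x20, mem[0x04]=0x47

MEM[0x1c,0x1d,0x1f,0x04] = 35 47 20 47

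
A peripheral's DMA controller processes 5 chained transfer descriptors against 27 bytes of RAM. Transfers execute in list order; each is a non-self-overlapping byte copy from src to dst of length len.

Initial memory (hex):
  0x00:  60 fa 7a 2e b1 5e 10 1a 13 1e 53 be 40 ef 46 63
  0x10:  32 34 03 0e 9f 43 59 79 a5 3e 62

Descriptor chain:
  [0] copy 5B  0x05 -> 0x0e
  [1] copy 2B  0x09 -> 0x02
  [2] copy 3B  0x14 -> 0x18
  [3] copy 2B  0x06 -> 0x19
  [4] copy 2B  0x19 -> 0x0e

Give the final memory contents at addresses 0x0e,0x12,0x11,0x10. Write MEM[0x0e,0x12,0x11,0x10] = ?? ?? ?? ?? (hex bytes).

D0: mem[0x0e..0x12] <- [5e 10 1a 13 1e]
D1: mem[0x02..0x03] <- [1e 53]
D2: mem[0x18..0x1a] <- [9f 43 59]
D3: mem[0x19..0x1a] <- [10 1a]
D4: mem[0x0e..0x0f] <- [10 1a]
query mem[0x0e]=0x10, mem[0x12]=0x1e, mem[0x11]=0x13, mem[0x10]=0x1a

MEM[0x0e,0x12,0x11,0x10] = 10 1e 13 1a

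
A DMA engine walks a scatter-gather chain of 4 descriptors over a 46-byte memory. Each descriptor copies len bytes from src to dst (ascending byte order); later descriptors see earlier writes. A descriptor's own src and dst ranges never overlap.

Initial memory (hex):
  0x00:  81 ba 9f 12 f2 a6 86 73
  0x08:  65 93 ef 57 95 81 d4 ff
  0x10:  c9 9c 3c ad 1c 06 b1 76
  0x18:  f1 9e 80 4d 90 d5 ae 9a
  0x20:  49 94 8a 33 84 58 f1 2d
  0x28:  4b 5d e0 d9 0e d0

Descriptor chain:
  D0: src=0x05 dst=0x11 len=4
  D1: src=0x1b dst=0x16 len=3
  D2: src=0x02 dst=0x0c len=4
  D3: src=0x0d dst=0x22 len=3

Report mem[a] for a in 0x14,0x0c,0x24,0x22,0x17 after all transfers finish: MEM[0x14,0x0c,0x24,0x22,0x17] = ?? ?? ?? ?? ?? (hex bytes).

MEM[0x14,0x0c,0x24,0x22,0x17] = 65 9f a6 12 90

#0 dst[0x11+4] := {0xa6,0x86,0x73,0x65}
#1 dst[0x16+3] := {0x4d,0x90,0xd5}
#2 dst[0x0c+4] := {0x9f,0x12,0xf2,0xa6}
#3 dst[0x22+3] := {0x12,0xf2,0xa6}
query mem[0x14]=0x65, mem[0x0c]=0x9f, mem[0x24]=0xa6, mem[0x22]=0x12, mem[0x17]=0x90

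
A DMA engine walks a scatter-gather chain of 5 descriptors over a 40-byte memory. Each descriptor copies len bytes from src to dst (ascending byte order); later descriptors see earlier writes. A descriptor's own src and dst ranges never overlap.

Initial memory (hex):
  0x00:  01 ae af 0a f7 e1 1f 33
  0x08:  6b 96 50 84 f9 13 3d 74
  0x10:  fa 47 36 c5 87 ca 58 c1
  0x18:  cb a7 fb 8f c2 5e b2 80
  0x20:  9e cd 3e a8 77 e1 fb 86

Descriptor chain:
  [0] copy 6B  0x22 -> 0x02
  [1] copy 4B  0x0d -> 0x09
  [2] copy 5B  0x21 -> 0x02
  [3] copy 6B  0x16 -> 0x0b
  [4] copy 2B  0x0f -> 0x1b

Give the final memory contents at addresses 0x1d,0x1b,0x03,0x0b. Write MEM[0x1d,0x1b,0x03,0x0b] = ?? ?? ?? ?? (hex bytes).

D0: mem[0x02..0x07] <- [3e a8 77 e1 fb 86]
D1: mem[0x09..0x0c] <- [13 3d 74 fa]
D2: mem[0x02..0x06] <- [cd 3e a8 77 e1]
D3: mem[0x0b..0x10] <- [58 c1 cb a7 fb 8f]
D4: mem[0x1b..0x1c] <- [fb 8f]
query mem[0x1d]=0x5e, mem[0x1b]=0xfb, mem[0x03]=0x3e, mem[0x0b]=0x58

MEM[0x1d,0x1b,0x03,0x0b] = 5e fb 3e 58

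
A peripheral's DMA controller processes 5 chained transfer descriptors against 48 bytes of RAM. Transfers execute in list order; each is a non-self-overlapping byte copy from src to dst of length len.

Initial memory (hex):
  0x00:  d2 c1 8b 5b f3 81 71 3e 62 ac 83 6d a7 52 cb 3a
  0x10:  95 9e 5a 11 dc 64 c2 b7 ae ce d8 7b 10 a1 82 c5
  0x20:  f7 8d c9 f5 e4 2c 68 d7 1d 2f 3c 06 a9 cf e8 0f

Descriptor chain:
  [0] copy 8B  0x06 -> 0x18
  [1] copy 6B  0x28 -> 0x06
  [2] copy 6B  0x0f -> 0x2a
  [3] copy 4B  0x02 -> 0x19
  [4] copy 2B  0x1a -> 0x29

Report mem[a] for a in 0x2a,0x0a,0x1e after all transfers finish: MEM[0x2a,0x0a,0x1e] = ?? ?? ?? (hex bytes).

MEM[0x2a,0x0a,0x1e] = f3 a9 a7

D0: mem[0x18..0x1f] <- [71 3e 62 ac 83 6d a7 52]
D1: mem[0x06..0x0b] <- [1d 2f 3c 06 a9 cf]
D2: mem[0x2a..0x2f] <- [3a 95 9e 5a 11 dc]
D3: mem[0x19..0x1c] <- [8b 5b f3 81]
D4: mem[0x29..0x2a] <- [5b f3]
query mem[0x2a]=0xf3, mem[0x0a]=0xa9, mem[0x1e]=0xa7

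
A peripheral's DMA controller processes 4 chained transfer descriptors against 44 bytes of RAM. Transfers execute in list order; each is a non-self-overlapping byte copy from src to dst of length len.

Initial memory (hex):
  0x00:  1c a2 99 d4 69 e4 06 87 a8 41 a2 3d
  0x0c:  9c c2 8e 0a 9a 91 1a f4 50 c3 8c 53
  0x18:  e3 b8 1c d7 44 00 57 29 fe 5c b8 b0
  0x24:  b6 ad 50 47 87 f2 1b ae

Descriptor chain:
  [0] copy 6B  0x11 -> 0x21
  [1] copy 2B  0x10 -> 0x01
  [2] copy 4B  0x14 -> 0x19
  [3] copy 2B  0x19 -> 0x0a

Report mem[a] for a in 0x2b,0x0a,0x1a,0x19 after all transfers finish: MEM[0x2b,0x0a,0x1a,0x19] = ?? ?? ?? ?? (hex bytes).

MEM[0x2b,0x0a,0x1a,0x19] = ae 50 c3 50

D0: mem[0x21..0x26] <- [91 1a f4 50 c3 8c]
D1: mem[0x01..0x02] <- [9a 91]
D2: mem[0x19..0x1c] <- [50 c3 8c 53]
D3: mem[0x0a..0x0b] <- [50 c3]
query mem[0x2b]=0xae, mem[0x0a]=0x50, mem[0x1a]=0xc3, mem[0x19]=0x50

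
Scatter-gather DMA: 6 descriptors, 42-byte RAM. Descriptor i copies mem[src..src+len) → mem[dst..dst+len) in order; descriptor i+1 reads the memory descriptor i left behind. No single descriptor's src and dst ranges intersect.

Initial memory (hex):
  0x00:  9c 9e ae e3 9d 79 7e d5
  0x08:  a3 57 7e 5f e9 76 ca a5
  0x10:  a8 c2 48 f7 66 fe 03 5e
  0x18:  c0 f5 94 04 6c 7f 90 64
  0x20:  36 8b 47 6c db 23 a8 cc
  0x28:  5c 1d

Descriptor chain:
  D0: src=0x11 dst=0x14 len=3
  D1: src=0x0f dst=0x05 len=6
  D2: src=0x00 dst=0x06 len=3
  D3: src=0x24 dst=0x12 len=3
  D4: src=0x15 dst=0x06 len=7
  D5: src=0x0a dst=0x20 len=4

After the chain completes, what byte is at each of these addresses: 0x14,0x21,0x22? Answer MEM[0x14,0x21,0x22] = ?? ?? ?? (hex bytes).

  after D0: wrote 3B at 0x14 = c248f7
  after D1: wrote 6B at 0x05 = a5a8c248f7c2
  after D2: wrote 3B at 0x06 = 9c9eae
  after D3: wrote 3B at 0x12 = db23a8
  after D4: wrote 7B at 0x06 = 48f75ec0f59404
  after D5: wrote 4B at 0x20 = f5940476
query mem[0x14]=0xa8, mem[0x21]=0x94, mem[0x22]=0x04

MEM[0x14,0x21,0x22] = a8 94 04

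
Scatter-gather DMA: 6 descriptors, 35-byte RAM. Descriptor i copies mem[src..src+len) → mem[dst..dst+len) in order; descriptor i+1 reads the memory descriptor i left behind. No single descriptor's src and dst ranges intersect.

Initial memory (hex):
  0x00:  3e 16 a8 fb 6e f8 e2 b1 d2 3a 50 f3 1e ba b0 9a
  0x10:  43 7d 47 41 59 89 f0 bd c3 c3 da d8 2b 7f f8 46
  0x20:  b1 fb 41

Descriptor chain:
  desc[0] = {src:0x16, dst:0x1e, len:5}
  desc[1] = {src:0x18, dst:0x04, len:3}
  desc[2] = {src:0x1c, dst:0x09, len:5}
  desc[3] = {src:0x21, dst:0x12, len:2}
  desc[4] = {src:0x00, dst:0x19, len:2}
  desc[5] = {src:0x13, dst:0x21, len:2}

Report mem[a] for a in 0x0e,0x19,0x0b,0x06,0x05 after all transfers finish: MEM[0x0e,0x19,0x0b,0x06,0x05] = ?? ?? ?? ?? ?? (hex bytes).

  after D0: wrote 5B at 0x1e = f0bdc3c3da
  after D1: wrote 3B at 0x04 = c3c3da
  after D2: wrote 5B at 0x09 = 2b7ff0bdc3
  after D3: wrote 2B at 0x12 = c3da
  after D4: wrote 2B at 0x19 = 3e16
  after D5: wrote 2B at 0x21 = da59
query mem[0x0e]=0xb0, mem[0x19]=0x3e, mem[0x0b]=0xf0, mem[0x06]=0xda, mem[0x05]=0xc3

MEM[0x0e,0x19,0x0b,0x06,0x05] = b0 3e f0 da c3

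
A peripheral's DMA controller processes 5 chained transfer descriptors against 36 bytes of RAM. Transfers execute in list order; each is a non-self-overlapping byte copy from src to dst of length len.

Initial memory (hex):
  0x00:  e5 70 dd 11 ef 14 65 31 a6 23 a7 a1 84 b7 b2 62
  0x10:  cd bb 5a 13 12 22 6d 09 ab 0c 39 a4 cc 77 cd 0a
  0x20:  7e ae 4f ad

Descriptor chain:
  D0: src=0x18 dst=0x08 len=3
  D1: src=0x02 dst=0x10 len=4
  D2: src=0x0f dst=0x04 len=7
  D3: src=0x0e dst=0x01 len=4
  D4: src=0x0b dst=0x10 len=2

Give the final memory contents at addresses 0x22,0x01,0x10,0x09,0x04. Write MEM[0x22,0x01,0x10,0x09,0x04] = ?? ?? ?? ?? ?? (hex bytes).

MEM[0x22,0x01,0x10,0x09,0x04] = 4f b2 a1 12 11

D0: mem[0x08..0x0a] <- [ab 0c 39]
D1: mem[0x10..0x13] <- [dd 11 ef 14]
D2: mem[0x04..0x0a] <- [62 dd 11 ef 14 12 22]
D3: mem[0x01..0x04] <- [b2 62 dd 11]
D4: mem[0x10..0x11] <- [a1 84]
query mem[0x22]=0x4f, mem[0x01]=0xb2, mem[0x10]=0xa1, mem[0x09]=0x12, mem[0x04]=0x11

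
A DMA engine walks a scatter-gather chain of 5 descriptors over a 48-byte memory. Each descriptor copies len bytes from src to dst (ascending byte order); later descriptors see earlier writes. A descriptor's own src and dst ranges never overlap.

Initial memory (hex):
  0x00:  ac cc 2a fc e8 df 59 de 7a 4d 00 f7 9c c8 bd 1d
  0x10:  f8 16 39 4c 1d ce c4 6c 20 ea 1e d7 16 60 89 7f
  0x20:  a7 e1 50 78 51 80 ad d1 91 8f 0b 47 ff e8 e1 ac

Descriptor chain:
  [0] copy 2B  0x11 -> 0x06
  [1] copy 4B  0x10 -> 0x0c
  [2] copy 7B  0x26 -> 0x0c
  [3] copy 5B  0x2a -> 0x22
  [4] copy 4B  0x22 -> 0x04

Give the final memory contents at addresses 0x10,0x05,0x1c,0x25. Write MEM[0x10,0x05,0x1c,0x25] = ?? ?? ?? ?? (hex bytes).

  after D0: wrote 2B at 0x06 = 1639
  after D1: wrote 4B at 0x0c = f816394c
  after D2: wrote 7B at 0x0c = add1918f0b47ff
  after D3: wrote 5B at 0x22 = 0b47ffe8e1
  after D4: wrote 4B at 0x04 = 0b47ffe8
query mem[0x10]=0x0b, mem[0x05]=0x47, mem[0x1c]=0x16, mem[0x25]=0xe8

MEM[0x10,0x05,0x1c,0x25] = 0b 47 16 e8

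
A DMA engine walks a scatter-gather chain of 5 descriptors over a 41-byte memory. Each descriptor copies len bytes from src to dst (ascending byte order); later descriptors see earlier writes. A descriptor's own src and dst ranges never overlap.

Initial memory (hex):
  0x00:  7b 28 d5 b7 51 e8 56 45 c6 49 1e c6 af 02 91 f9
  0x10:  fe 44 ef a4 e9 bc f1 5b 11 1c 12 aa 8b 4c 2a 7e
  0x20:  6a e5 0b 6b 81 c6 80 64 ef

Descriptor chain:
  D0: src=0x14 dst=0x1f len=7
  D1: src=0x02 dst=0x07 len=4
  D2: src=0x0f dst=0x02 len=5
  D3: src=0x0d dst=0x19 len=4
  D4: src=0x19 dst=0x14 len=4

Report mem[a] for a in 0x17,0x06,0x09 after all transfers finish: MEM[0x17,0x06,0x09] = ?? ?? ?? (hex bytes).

MEM[0x17,0x06,0x09] = fe a4 51

  after D0: wrote 7B at 0x1f = e9bcf15b111c12
  after D1: wrote 4B at 0x07 = d5b751e8
  after D2: wrote 5B at 0x02 = f9fe44efa4
  after D3: wrote 4B at 0x19 = 0291f9fe
  after D4: wrote 4B at 0x14 = 0291f9fe
query mem[0x17]=0xfe, mem[0x06]=0xa4, mem[0x09]=0x51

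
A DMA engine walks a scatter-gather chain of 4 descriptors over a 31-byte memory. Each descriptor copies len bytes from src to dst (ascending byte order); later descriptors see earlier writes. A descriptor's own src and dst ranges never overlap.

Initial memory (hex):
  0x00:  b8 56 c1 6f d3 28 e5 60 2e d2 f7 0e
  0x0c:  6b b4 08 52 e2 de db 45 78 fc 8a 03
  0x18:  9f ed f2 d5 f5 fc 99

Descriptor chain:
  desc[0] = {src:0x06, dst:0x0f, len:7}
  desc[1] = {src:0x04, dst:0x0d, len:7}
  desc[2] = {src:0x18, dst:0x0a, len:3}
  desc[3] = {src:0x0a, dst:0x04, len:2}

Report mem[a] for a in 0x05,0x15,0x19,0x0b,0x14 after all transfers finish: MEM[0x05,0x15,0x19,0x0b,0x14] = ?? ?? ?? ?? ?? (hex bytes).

MEM[0x05,0x15,0x19,0x0b,0x14] = ed 6b ed ed 0e

#0 dst[0x0f+7] := {0xe5,0x60,0x2e,0xd2,0xf7,0x0e,0x6b}
#1 dst[0x0d+7] := {0xd3,0x28,0xe5,0x60,0x2e,0xd2,0xf7}
#2 dst[0x0a+3] := {0x9f,0xed,0xf2}
#3 dst[0x04+2] := {0x9f,0xed}
query mem[0x05]=0xed, mem[0x15]=0x6b, mem[0x19]=0xed, mem[0x0b]=0xed, mem[0x14]=0x0e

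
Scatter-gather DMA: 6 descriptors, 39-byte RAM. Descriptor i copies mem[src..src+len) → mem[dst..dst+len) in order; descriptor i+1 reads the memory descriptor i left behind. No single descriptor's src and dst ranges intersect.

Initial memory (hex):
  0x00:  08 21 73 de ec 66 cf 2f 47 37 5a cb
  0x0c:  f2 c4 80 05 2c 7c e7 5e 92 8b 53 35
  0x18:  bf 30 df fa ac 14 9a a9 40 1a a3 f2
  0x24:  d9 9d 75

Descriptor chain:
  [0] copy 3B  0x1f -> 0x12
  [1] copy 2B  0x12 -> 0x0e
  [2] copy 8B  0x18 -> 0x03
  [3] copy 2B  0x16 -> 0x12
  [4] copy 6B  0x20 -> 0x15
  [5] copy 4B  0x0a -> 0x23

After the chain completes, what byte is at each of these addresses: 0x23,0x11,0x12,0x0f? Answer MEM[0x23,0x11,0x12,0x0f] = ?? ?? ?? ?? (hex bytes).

D0: mem[0x12..0x14] <- [a9 40 1a]
D1: mem[0x0e..0x0f] <- [a9 40]
D2: mem[0x03..0x0a] <- [bf 30 df fa ac 14 9a a9]
D3: mem[0x12..0x13] <- [53 35]
D4: mem[0x15..0x1a] <- [40 1a a3 f2 d9 9d]
D5: mem[0x23..0x26] <- [a9 cb f2 c4]
query mem[0x23]=0xa9, mem[0x11]=0x7c, mem[0x12]=0x53, mem[0x0f]=0x40

MEM[0x23,0x11,0x12,0x0f] = a9 7c 53 40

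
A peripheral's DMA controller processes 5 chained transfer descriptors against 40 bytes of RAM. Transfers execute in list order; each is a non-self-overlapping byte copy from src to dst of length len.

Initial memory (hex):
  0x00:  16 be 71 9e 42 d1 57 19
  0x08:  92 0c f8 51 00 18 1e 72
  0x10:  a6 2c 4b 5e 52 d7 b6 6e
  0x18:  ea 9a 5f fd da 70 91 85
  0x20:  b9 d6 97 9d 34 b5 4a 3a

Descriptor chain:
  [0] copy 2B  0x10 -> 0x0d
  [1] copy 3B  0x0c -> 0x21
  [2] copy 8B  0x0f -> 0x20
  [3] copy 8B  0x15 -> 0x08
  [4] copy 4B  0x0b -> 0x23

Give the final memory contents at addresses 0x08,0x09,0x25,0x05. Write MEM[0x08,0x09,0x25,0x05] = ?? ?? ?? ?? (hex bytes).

MEM[0x08,0x09,0x25,0x05] = d7 b6 5f d1

D0: mem[0x0d..0x0e] <- [a6 2c]
D1: mem[0x21..0x23] <- [00 a6 2c]
D2: mem[0x20..0x27] <- [72 a6 2c 4b 5e 52 d7 b6]
D3: mem[0x08..0x0f] <- [d7 b6 6e ea 9a 5f fd da]
D4: mem[0x23..0x26] <- [ea 9a 5f fd]
query mem[0x08]=0xd7, mem[0x09]=0xb6, mem[0x25]=0x5f, mem[0x05]=0xd1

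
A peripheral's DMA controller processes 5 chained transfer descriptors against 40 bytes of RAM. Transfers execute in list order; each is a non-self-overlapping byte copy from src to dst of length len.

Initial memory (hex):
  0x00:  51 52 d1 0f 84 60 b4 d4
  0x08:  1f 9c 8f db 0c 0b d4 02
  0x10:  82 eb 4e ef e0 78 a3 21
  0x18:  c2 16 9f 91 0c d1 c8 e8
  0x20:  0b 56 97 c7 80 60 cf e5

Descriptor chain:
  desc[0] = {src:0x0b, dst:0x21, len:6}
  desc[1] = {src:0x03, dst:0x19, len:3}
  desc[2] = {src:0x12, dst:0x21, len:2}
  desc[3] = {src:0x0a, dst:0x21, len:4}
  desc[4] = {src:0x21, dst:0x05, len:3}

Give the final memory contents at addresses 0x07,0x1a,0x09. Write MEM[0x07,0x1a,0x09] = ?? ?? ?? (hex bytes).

MEM[0x07,0x1a,0x09] = 0c 84 9c

  after D0: wrote 6B at 0x21 = db0c0bd40282
  after D1: wrote 3B at 0x19 = 0f8460
  after D2: wrote 2B at 0x21 = 4eef
  after D3: wrote 4B at 0x21 = 8fdb0c0b
  after D4: wrote 3B at 0x05 = 8fdb0c
query mem[0x07]=0x0c, mem[0x1a]=0x84, mem[0x09]=0x9c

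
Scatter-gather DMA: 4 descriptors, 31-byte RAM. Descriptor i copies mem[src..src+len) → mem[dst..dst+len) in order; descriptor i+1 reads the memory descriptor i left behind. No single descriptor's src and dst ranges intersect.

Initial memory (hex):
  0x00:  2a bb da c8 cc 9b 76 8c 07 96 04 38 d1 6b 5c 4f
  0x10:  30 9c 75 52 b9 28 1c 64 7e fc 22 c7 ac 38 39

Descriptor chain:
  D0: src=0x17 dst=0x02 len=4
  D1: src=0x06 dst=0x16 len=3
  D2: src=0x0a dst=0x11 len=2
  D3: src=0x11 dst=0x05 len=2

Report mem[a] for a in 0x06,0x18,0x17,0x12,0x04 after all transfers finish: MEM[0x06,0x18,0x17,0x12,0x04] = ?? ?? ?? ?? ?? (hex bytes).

MEM[0x06,0x18,0x17,0x12,0x04] = 38 07 8c 38 fc

[0] 0x17->0x02 len=4 : 64 7e fc 22
[1] 0x06->0x16 len=3 : 76 8c 07
[2] 0x0a->0x11 len=2 : 04 38
[3] 0x11->0x05 len=2 : 04 38
query mem[0x06]=0x38, mem[0x18]=0x07, mem[0x17]=0x8c, mem[0x12]=0x38, mem[0x04]=0xfc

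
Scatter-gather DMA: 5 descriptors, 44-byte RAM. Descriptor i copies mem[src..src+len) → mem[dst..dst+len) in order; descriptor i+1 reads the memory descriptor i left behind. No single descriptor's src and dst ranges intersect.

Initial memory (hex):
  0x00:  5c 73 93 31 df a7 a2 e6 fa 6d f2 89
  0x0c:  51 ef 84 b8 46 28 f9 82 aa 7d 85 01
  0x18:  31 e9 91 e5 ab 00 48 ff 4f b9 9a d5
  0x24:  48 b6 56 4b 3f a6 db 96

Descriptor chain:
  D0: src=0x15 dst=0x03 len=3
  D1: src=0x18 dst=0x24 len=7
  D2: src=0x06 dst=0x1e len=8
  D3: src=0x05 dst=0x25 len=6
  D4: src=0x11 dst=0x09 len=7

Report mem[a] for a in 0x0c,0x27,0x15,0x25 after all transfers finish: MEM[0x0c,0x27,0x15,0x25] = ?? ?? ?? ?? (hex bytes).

MEM[0x0c,0x27,0x15,0x25] = aa e6 7d 01

  after D0: wrote 3B at 0x03 = 7d8501
  after D1: wrote 7B at 0x24 = 31e991e5ab0048
  after D2: wrote 8B at 0x1e = a2e6fa6df28951ef
  after D3: wrote 6B at 0x25 = 01a2e6fa6df2
  after D4: wrote 7B at 0x09 = 28f982aa7d8501
query mem[0x0c]=0xaa, mem[0x27]=0xe6, mem[0x15]=0x7d, mem[0x25]=0x01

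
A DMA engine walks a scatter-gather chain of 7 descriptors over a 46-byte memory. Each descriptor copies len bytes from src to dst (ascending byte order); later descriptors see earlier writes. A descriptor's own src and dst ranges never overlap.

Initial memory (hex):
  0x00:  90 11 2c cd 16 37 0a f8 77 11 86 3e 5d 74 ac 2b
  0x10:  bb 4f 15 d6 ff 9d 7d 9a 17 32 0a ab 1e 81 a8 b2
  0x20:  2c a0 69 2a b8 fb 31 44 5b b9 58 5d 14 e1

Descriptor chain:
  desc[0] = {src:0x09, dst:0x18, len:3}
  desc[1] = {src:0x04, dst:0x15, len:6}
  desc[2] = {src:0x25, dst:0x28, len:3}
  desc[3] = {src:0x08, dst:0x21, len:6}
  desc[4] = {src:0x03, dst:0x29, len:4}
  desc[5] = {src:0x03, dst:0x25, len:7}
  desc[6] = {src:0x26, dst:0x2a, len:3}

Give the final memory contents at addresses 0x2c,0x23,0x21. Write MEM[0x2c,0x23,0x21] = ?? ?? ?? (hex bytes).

D0: mem[0x18..0x1a] <- [11 86 3e]
D1: mem[0x15..0x1a] <- [16 37 0a f8 77 11]
D2: mem[0x28..0x2a] <- [fb 31 44]
D3: mem[0x21..0x26] <- [77 11 86 3e 5d 74]
D4: mem[0x29..0x2c] <- [cd 16 37 0a]
D5: mem[0x25..0x2b] <- [cd 16 37 0a f8 77 11]
D6: mem[0x2a..0x2c] <- [16 37 0a]
query mem[0x2c]=0x0a, mem[0x23]=0x86, mem[0x21]=0x77

MEM[0x2c,0x23,0x21] = 0a 86 77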